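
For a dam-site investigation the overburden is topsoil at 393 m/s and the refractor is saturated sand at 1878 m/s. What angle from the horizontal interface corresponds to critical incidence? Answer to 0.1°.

77.9°

At critical incidence the refracted ray runs along the interface (θ₂ = 90°), so sin θ_c = V₁/V₂.
θ_c = arcsin(393/1878) = arcsin 0.2093 = 12.08°.
Measured from the interface: 90° − 12.08° = 77.92°.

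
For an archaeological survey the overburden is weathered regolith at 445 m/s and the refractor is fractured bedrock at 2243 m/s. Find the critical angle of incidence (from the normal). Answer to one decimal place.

11.4°

At critical incidence the refracted ray runs along the interface (θ₂ = 90°), so sin θ_c = V₁/V₂.
θ_c = arcsin(445/2243) = arcsin 0.1984 = 11.44°.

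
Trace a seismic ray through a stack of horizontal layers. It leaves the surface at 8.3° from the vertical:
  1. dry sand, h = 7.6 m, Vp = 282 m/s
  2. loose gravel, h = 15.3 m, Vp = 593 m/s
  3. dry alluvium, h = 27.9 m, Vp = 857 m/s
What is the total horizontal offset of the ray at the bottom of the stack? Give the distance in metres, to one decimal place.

Apply Snell's law at each interface; in layer i the horizontal offset is hᵢ·tan θᵢ.
Layer 1: θ = 8.30°; offset = 7.6·tan 8.30° = 1.109 m.
Layer 2: sin θ = 593·sin 8.3°/282 = 0.3036, θ = 17.67°; offset = 15.3·tan 17.67° = 4.874 m.
Layer 3: sin θ = 857·sin 8.3°/282 = 0.4387, θ = 26.02°; offset = 27.9·tan 26.02° = 13.620 m.
Σ offsets = 19.604 m.

19.6 m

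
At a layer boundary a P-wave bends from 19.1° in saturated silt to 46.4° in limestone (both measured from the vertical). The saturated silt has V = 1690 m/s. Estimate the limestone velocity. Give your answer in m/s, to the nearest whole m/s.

Snell's law: sin 19.1°/V₁ = sin 46.4°/V₂.
V₂ = V₁·sin 46.4°/sin 19.1° = 1690 × 2.2131 = 3740.17 m/s.

3740 m/s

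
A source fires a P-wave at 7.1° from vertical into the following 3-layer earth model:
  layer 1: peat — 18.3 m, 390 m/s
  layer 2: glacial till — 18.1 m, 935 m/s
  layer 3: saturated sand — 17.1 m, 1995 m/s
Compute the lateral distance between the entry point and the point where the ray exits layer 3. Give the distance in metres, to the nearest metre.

Apply Snell's law at each interface; in layer i the horizontal offset is hᵢ·tan θᵢ.
Layer 1: θ = 7.10°; offset = 18.3·tan 7.10° = 2.279 m.
Layer 2: sin θ = 935·sin 7.1°/390 = 0.2963, θ = 17.24°; offset = 18.1·tan 17.24° = 5.616 m.
Layer 3: sin θ = 1995·sin 7.1°/390 = 0.6323, θ = 39.22°; offset = 17.1·tan 39.22° = 13.955 m.
Total horizontal offset = 21.850 m.

22 m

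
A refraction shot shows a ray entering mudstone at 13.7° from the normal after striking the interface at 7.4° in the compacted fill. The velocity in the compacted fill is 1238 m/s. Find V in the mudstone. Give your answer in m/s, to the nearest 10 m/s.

Snell's law: sin 7.4°/V₁ = sin 13.7°/V₂.
V₂ = V₁·sin 13.7°/sin 7.4° = 1238 × 1.8389 = 2276.52 m/s.

2280 m/s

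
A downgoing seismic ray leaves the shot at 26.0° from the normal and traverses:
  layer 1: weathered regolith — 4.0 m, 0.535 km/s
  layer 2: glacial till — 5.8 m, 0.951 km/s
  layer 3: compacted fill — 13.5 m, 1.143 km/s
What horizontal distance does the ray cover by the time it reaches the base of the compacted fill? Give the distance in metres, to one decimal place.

Apply Snell's law at each interface; in layer i the horizontal offset is hᵢ·tan θᵢ.
Layer 1: θ = 26.00°; offset = 4.0·tan 26.00° = 1.951 m.
Layer 2: sin θ = 0.951·sin 26.0°/0.535 = 0.7792, θ = 51.19°; offset = 5.8·tan 51.19° = 7.211 m.
Layer 3: sin θ = 1.143·sin 26.0°/0.535 = 0.9366, θ = 69.48°; offset = 13.5·tan 69.48° = 36.071 m.
Σ offsets = 45.234 m.

45.2 m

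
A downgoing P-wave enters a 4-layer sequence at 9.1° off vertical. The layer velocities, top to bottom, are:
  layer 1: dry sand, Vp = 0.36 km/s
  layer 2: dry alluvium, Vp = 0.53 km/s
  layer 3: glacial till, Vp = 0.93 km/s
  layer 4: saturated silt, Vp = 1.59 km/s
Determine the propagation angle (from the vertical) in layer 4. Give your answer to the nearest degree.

Snell's law across each interface conserves sin θ / V, so sin θ_4 = V_4·sin θ₁/V₁.
sin θ_4 = 1.59 × sin 9.1° / 0.36 = 0.6985.
θ_4 = arcsin 0.6985 = 44.31°.

44°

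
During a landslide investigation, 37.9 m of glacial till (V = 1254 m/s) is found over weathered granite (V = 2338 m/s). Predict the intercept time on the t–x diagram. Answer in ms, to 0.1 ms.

tᵢ = 2h·√(V₂²−V₁²)/(V₁V₂).
√(V₂²−V₁²) = √(2338²−1254²) = 1973.3 m/s.
tᵢ = 2·37.9·1973.3/(1254·2338) = 0.05102 s.

51.0 ms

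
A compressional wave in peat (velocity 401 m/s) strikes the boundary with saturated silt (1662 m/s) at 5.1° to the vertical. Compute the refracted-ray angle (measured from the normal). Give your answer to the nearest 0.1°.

Snell's law: sin θ₂ = (V₂/V₁)·sin θ₁ = (1662/401)·sin 5.1° = 0.3684.
θ₂ = arcsin 0.3684 = 21.62° from the normal.

21.6°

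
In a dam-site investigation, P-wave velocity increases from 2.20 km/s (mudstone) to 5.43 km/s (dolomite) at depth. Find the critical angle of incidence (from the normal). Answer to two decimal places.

23.90°

Critical incidence: sin θ_c = V₁/V₂ = 2.20/5.43 = 0.4052.
θ_c = arcsin 0.4052 = 23.90°.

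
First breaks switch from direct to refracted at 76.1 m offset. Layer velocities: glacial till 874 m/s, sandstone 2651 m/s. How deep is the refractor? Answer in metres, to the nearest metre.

h = (x_cross/2)·√((V₂−V₁)/(V₂+V₁)).
(V₂−V₁)/(V₂+V₁) = (2651−874)/(2651+874) = 0.5041; √ = 0.7100.
h = (76.1/2)·0.7100 = 27.02 m.

27 m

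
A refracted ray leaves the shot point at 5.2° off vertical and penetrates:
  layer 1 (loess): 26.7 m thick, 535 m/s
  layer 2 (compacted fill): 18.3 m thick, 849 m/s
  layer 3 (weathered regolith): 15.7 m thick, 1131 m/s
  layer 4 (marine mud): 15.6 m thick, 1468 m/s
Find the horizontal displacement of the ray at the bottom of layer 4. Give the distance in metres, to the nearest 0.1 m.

12.2 m

Ray parameter p = sin 5.2° / 535 m/s = 1.6941e-04 s/m.
Layer 1: θ = 5.20°; offset = 26.7·tan 5.20° = 2.430 m.
Layer 2: sin θ = p·849 = 0.1438 → θ = 8.27°; offset = 18.3·tan 8.27° = 2.660 m.
Layer 3: sin θ = p·1131 = 0.1916 → θ = 11.05°; offset = 15.7·tan 11.05° = 3.065 m.
Layer 4: sin θ = p·1468 = 0.2487 → θ = 14.40°; offset = 15.6·tan 14.40° = 4.005 m.
Total horizontal offset = 12.160 m.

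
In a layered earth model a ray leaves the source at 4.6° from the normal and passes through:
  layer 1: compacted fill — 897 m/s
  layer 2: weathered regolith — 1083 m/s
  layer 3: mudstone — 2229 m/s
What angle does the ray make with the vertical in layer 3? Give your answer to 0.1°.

11.5°

Snell's law across each interface conserves sin θ / V, so sin θ_3 = V_3·sin θ₁/V₁.
sin θ_3 = 2229 × sin 4.6° / 897 = 0.1993.
θ_3 = arcsin 0.1993 = 11.50°.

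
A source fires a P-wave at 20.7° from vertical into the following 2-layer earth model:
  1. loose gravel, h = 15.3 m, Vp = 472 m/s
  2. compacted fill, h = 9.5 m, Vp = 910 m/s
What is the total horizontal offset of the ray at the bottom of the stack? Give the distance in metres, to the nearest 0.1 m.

Ray parameter p = sin 20.7° / 472 m/s = 7.4889e-04 s/m.
Layer 1: θ = 20.70°; offset = 15.3·tan 20.70° = 5.781 m.
Layer 2: sin θ = p·910 = 0.6815 → θ = 42.96°; offset = 9.5·tan 42.96° = 8.846 m.
Σ offsets = 14.628 m.

14.6 m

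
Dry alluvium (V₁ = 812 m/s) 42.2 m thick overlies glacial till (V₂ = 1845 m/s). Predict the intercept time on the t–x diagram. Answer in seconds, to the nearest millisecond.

tᵢ = 2h·√(V₂²−V₁²)/(V₁V₂).
√(V₂²−V₁²) = √(1845²−812²) = 1656.7 m/s.
tᵢ = 2·42.2·1656.7/(812·1845) = 0.09333 s.

0.093 s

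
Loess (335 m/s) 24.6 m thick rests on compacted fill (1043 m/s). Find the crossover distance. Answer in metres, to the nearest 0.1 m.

θ_c = arcsin(335/1043) = 18.73°, so cos θ_c = 0.9470 and tᵢ = 2h cos θ_c/V₁ = 0.1391 s.
At crossover x/V₁ = x/V₂ + tᵢ ⇒ x = tᵢ/(1/V₁ − 1/V₂) = 0.13908/(2.9851e-03 − 9.5877e-04) = 68.64 m.

68.6 m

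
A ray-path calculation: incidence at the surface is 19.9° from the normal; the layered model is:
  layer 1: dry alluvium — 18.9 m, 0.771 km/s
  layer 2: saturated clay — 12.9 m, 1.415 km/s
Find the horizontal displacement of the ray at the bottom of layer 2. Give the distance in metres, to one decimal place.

17.2 m

Apply Snell's law at each interface; in layer i the horizontal offset is hᵢ·tan θᵢ.
Layer 1: θ = 19.90°; offset = 18.9·tan 19.90° = 6.842 m.
Layer 2: sin θ = 1.415·sin 19.9°/0.771 = 0.6247, θ = 38.66°; offset = 12.9·tan 38.66° = 10.320 m.
Summing the layer offsets gives 17.162 m.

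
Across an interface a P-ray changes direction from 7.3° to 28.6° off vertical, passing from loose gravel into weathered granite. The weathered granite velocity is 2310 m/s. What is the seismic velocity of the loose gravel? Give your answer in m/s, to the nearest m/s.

613 m/s

Snell's law: sin 7.3°/V₁ = sin 28.6°/V₂.
V₁ = V₂·sin 7.3°/sin 28.6° = 2310 × 0.2654 = 613.17 m/s.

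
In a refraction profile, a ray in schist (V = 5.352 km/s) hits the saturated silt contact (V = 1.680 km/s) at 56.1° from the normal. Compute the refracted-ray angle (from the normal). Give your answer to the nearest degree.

15°

Snell's law: sin θ₂ = (V₂/V₁)·sin θ₁ = (1.680/5.352)·sin 56.1° = 0.2605.
θ₂ = arcsin 0.2605 = 15.10° from the normal.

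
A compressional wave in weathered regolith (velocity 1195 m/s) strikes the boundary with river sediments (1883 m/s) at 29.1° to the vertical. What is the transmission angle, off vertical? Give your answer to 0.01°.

50.03°

sin θ₁/V₁ = sin θ₂/V₂ ⇒ sin θ₂ = 1883·sin 29.1°/1195 = 1883·0.4863/1195 = 0.7663.
θ₂ = arcsin 0.7663 = 50.03° from the normal.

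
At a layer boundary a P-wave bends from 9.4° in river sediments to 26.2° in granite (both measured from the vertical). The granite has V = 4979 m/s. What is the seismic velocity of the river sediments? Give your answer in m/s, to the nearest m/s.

1842 m/s

Snell's law: sin 9.4°/V₁ = sin 26.2°/V₂.
V₁ = V₂·sin 9.4°/sin 26.2° = 4979 × 0.3699 = 1841.88 m/s.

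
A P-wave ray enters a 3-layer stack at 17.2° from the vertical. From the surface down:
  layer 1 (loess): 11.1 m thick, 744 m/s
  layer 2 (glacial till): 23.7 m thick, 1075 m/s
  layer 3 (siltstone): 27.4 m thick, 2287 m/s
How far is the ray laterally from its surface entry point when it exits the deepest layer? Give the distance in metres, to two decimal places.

Apply Snell's law at each interface; in layer i the horizontal offset is hᵢ·tan θᵢ.
Layer 1: θ = 17.20°; offset = 11.1·tan 17.20° = 3.4360 m.
Layer 2: sin θ = 1075·sin 17.2°/744 = 0.4273, θ = 25.29°; offset = 23.7·tan 25.29° = 11.2000 m.
Layer 3: sin θ = 2287·sin 17.2°/744 = 0.9090, θ = 65.37°; offset = 27.4·tan 65.37° = 59.7513 m.
Total horizontal offset = 74.3874 m.

74.39 m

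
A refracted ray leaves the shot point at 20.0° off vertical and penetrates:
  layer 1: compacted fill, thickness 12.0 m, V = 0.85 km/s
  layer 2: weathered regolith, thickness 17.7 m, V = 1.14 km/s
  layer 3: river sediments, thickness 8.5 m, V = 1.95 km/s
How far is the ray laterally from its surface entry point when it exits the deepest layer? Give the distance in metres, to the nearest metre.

Apply Snell's law at each interface; in layer i the horizontal offset is hᵢ·tan θᵢ.
Layer 1: θ = 20.00°; offset = 12.0·tan 20.00° = 4.368 m.
Layer 2: sin θ = 1.14·sin 20.0°/0.85 = 0.4587, θ = 27.30°; offset = 17.7·tan 27.30° = 9.137 m.
Layer 3: sin θ = 1.95·sin 20.0°/0.85 = 0.7846, θ = 51.69°; offset = 8.5·tan 51.69° = 10.758 m.
Summing the layer offsets gives 24.263 m.

24 m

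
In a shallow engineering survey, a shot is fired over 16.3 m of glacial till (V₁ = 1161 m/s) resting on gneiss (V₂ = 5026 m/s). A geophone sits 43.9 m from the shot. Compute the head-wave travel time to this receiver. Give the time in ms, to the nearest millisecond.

t = x/V₂ + 2h·√(V₂²−V₁²)/(V₁V₂).
√(V₂²−V₁²) = √(5026²−1161²) = 4890.1 m/s; delay term = 2·16.3·4890.1/(1161·5026) = 0.02732 s.
t = 43.9/5026 + 0.02732 = 0.03605 s.

36 ms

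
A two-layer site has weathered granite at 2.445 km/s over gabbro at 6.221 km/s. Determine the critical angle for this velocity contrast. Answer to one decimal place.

Critical incidence: sin θ_c = V₁/V₂ = 2.445/6.221 = 0.3930.
θ_c = arcsin 0.3930 = 23.14°.

23.1°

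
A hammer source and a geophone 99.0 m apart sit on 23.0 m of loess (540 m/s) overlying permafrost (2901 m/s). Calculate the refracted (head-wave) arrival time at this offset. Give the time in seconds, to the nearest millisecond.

0.118 s

t = x/V₂ + 2h·√(V₂²−V₁²)/(V₁V₂).
√(V₂²−V₁²) = √(2901²−540²) = 2850.3 m/s; delay term = 2·23.0·2850.3/(540·2901) = 0.08370 s.
t = 99.0/2901 + 0.08370 = 0.11782 s.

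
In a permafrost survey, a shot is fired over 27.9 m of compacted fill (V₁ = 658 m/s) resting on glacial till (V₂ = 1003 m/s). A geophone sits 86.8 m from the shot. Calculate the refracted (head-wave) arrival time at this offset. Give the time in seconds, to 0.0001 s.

0.1505 s

t = x/V₂ + 2h·√(V₂²−V₁²)/(V₁V₂).
√(V₂²−V₁²) = √(1003²−658²) = 757.0 m/s; delay term = 2·27.9·757.0/(658·1003) = 0.06400 s.
t = 86.8/1003 + 0.06400 = 0.15054 s.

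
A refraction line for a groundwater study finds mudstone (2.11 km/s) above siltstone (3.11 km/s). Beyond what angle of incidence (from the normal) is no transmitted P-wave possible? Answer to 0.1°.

42.7°

Critical incidence: sin θ_c = V₁/V₂ = 2.11/3.11 = 0.6785.
θ_c = arcsin 0.6785 = 42.72°.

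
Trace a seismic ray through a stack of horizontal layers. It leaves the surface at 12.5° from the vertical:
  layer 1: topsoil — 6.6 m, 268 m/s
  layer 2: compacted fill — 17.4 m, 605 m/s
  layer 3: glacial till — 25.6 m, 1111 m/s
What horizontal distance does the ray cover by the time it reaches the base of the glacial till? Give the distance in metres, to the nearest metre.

Ray parameter p = sin 12.5° / 268 m/s = 8.0761e-04 s/m.
Layer 1: θ = 12.50°; offset = 6.6·tan 12.50° = 1.463 m.
Layer 2: sin θ = p·605 = 0.4886 → θ = 29.25°; offset = 17.4·tan 29.25° = 9.744 m.
Layer 3: sin θ = p·1111 = 0.8973 → θ = 63.80°; offset = 25.6·tan 63.80° = 52.025 m.
Total horizontal offset = 63.232 m.

63 m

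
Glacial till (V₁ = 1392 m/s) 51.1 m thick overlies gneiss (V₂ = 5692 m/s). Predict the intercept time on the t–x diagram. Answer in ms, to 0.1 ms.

71.2 ms

tᵢ = 2h·√(V₂²−V₁²)/(V₁V₂).
√(V₂²−V₁²) = √(5692²−1392²) = 5519.2 m/s.
tᵢ = 2·51.1·5519.2/(1392·5692) = 0.07119 s.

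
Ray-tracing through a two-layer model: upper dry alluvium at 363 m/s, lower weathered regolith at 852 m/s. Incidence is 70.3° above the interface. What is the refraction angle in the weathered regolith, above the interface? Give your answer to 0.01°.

37.70°

Convert to the normal: θ₁ = 90° − 70.3° = 19.7°.
Snell's law: sin θ₂ = (V₂/V₁)·sin θ₁ = (852/363)·sin 19.7° = 0.7912.
θ₂ = arcsin 0.7912 = 52.30° from the normal.
From the interface: 90° − 52.30° = 37.70°.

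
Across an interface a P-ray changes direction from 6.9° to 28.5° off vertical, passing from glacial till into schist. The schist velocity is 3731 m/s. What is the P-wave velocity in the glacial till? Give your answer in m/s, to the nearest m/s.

Snell's law: sin 6.9°/V₁ = sin 28.5°/V₂.
V₁ = V₂·sin 6.9°/sin 28.5° = 3731 × 0.2518 = 939.37 m/s.

939 m/s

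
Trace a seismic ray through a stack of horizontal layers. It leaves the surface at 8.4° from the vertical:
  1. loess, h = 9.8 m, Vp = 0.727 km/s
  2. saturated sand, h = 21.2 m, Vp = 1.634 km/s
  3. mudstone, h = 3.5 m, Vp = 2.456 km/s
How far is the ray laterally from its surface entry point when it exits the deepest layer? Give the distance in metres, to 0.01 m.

p = sin θ₁/V₁ = sin 8.4°/0.727 = 2.0094e-01 s/km is conserved through the stack.
Layer 1: θ = 8.40°; offset = 9.8·tan 8.40° = 1.4471 m.
Layer 2: sin θ = p·1.634 = 0.3283 → θ = 19.17°; offset = 21.2·tan 19.17° = 7.3692 m.
Layer 3: sin θ = p·2.456 = 0.4935 → θ = 29.57°; offset = 3.5·tan 29.57° = 1.9860 m.
Summing the layer offsets gives 10.8024 m.

10.80 m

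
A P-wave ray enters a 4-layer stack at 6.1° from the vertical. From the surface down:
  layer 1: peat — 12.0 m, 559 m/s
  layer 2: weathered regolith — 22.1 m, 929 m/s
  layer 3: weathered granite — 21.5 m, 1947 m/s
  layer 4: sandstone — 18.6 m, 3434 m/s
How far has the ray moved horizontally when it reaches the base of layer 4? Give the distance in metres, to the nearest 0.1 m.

Ray parameter p = sin 6.1° / 559 m/s = 1.9010e-04 s/m.
Layer 1: θ = 6.10°; offset = 12.0·tan 6.10° = 1.282 m.
Layer 2: sin θ = p·929 = 0.1766 → θ = 10.17°; offset = 22.1·tan 10.17° = 3.965 m.
Layer 3: sin θ = p·1947 = 0.3701 → θ = 21.72°; offset = 21.5·tan 21.72° = 8.566 m.
Layer 4: sin θ = p·3434 = 0.6528 → θ = 40.75°; offset = 18.6·tan 40.75° = 16.028 m.
Total horizontal offset = 29.842 m.

29.8 m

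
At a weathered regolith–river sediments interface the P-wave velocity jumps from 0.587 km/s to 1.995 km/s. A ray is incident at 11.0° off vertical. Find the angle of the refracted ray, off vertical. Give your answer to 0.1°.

40.4°

Snell's law: sin θ₂ = (V₂/V₁)·sin θ₁ = (1.995/0.587)·sin 11.0° = 0.6485.
θ₂ = arcsin 0.6485 = 40.43° from the normal.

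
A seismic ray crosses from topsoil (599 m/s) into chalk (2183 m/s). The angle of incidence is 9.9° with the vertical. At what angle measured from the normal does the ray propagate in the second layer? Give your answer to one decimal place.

Snell's law: sin θ₂ = (V₂/V₁)·sin θ₁ = (2183/599)·sin 9.9° = 0.6266.
θ₂ = arcsin 0.6266 = 38.80° from the normal.

38.8°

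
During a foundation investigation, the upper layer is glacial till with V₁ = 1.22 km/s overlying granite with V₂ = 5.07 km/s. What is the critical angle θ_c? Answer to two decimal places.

Critical incidence: sin θ_c = V₁/V₂ = 1.22/5.07 = 0.2406.
θ_c = arcsin 0.2406 = 13.92°.

13.92°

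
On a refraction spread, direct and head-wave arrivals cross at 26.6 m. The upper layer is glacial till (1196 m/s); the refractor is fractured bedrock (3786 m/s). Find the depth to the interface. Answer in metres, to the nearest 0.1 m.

9.6 m

h = (x_cross/2)·√((V₂−V₁)/(V₂+V₁)).
(V₂−V₁)/(V₂+V₁) = (3786−1196)/(3786+1196) = 0.5199; √ = 0.7210.
h = (26.6/2)·0.7210 = 9.59 m.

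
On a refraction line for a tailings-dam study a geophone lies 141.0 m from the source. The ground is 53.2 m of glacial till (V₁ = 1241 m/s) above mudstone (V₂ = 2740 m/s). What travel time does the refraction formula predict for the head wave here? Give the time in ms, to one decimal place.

127.9 ms

t = x/V₂ + 2h·√(V₂²−V₁²)/(V₁V₂).
√(V₂²−V₁²) = √(2740²−1241²) = 2442.9 m/s; delay term = 2·53.2·2442.9/(1241·2740) = 0.07644 s.
t = 141.0/2740 + 0.07644 = 0.12790 s.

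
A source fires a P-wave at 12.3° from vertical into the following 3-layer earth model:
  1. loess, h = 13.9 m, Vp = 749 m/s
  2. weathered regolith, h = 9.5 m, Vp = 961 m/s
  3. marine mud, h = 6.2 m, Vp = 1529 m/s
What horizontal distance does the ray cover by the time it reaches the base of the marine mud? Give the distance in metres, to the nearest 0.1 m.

8.7 m

Ray parameter p = sin 12.3° / 749 m/s = 2.8442e-04 s/m.
Layer 1: θ = 12.30°; offset = 13.9·tan 12.30° = 3.031 m.
Layer 2: sin θ = p·961 = 0.2733 → θ = 15.86°; offset = 9.5·tan 15.86° = 2.699 m.
Layer 3: sin θ = p·1529 = 0.4349 → θ = 25.78°; offset = 6.2·tan 25.78° = 2.994 m.
Σ offsets = 8.724 m.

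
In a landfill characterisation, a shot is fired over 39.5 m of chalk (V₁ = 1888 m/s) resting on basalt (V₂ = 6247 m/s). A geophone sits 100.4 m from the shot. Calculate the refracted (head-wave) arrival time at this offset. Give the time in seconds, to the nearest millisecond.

0.056 s

t = x/V₂ + 2h·√(V₂²−V₁²)/(V₁V₂).
√(V₂²−V₁²) = √(6247²−1888²) = 5954.9 m/s; delay term = 2·39.5·5954.9/(1888·6247) = 0.03989 s.
t = 100.4/6247 + 0.03989 = 0.05596 s.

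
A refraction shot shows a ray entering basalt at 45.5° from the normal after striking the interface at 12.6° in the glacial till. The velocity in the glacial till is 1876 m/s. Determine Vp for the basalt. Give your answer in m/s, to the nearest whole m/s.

6134 m/s

sin 12.6° = 0.2181; sin 45.5° = 0.7133.
V₂ = V₁·(sin θ₂/sin θ₁) = 1876·(0.7133/0.2181) = 6133.85 m/s.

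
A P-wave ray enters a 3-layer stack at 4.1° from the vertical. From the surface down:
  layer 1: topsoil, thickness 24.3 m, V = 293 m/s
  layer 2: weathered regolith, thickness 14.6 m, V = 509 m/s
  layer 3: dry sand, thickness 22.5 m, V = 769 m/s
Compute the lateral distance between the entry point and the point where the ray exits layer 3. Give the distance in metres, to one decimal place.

7.9 m

p = sin θ₁/V₁ = sin 4.1°/293 = 2.4402e-04 s/m is conserved through the stack.
Layer 1: θ = 4.10°; offset = 24.3·tan 4.10° = 1.742 m.
Layer 2: sin θ = p·509 = 0.1242 → θ = 7.13°; offset = 14.6·tan 7.13° = 1.828 m.
Layer 3: sin θ = p·769 = 0.1877 → θ = 10.82°; offset = 22.5·tan 10.82° = 4.298 m.
Summing the layer offsets gives 7.868 m.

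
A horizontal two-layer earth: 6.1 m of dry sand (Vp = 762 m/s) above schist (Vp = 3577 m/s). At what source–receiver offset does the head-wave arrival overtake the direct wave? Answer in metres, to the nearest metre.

15 m

θ_c = arcsin(762/3577) = 12.30°, so cos θ_c = 0.9770 and tᵢ = 2h cos θ_c/V₁ = 0.0156 s.
At crossover x/V₁ = x/V₂ + tᵢ ⇒ x = tᵢ/(1/V₁ − 1/V₂) = 0.01564/(1.3123e-03 − 2.7956e-04) = 15.15 m.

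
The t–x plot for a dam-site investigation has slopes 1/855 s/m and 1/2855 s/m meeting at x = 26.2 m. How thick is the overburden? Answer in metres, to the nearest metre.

10 m

h = (x_cross/2)·√((V₂−V₁)/(V₂+V₁)).
(V₂−V₁)/(V₂+V₁) = (2855−855)/(2855+855) = 0.5391; √ = 0.7342.
h = (26.2/2)·0.7342 = 9.62 m.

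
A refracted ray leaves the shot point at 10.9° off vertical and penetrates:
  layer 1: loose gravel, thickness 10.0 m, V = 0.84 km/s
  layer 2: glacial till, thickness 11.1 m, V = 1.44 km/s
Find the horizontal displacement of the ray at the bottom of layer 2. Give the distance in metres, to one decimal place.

5.7 m

Ray parameter p = sin 10.9° / 0.84 km/s = 2.2511e-01 s/km.
Layer 1: θ = 10.90°; offset = 10.0·tan 10.90° = 1.926 m.
Layer 2: sin θ = p·1.44 = 0.3242 → θ = 18.91°; offset = 11.1·tan 18.91° = 3.804 m.
Σ offsets = 5.729 m.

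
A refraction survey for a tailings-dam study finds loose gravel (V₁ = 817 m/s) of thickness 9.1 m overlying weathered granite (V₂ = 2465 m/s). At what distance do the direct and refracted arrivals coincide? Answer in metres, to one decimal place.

25.7 m

x_cross = 2h·√((V₂+V₁)/(V₂−V₁)).
(V₂+V₁)/(V₂−V₁) = (2465+817)/(2465−817) = 1.9915; √ = 1.4112.
x_cross = 2·9.1·1.4112 = 25.68 m.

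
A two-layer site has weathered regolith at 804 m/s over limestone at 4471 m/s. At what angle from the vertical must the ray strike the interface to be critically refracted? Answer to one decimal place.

Critical incidence: sin θ_c = V₁/V₂ = 804/4471 = 0.1798.
θ_c = arcsin 0.1798 = 10.36°.

10.4°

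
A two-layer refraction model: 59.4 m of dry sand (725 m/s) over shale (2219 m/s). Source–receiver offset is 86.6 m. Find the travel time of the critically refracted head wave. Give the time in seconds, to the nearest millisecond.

θ_c = arcsin(V₁/V₂) = arcsin(725/2219) = 19.07°, cos θ_c = 0.9451.
Intercept time tᵢ = 2h cos θ_c / V₁ = 2·59.4·0.9451/725 = 0.15487 s.
t = x/V₂ + tᵢ = 86.6/2219 + 0.15487 = 0.19390 s.

0.194 s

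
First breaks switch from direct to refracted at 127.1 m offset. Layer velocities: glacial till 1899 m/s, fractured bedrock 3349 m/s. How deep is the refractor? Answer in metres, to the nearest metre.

33 m

x_cross = 2h·√((V₂+V₁)/(V₂−V₁)) → h = x_cross / (2·√((V₂+V₁)/(V₂−V₁))).
√((V₂+V₁)/(V₂−V₁)) = √((3349+1899)/(3349−1899)) = 1.9024.
h = 127.1 / (2·1.9024) = 33.40 m.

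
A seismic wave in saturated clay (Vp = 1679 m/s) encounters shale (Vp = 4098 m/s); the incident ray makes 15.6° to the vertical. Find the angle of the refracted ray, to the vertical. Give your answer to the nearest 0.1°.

41.0°

Snell's law: sin θ₂ = (V₂/V₁)·sin θ₁ = (4098/1679)·sin 15.6° = 0.6564.
θ₂ = sin⁻¹(0.6564) = 41.02° (from vertical).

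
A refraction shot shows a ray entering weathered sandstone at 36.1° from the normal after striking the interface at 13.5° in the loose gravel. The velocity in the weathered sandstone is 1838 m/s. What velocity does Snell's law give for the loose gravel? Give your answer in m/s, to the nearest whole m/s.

728 m/s

Snell's law: sin 13.5°/V₁ = sin 36.1°/V₂.
V₁ = V₂·sin 13.5°/sin 36.1° = 1838 × 0.3962 = 728.23 m/s.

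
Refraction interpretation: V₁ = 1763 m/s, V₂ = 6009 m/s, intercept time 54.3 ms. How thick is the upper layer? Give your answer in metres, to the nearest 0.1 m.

50.1 m

θ_c = arcsin(1763/6009) = 17.06°; cos θ_c = 0.9560.
tᵢ = 2h cos θ_c/V₁ ⇒ h = tᵢ·V₁/(2 cos θ_c) = 0.0543·1763/(2·0.9560) = 50.07 m.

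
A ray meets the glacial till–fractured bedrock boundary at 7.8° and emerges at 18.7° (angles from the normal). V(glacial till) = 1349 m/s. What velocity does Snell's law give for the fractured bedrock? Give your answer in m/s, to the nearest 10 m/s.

sin 7.8° = 0.1357; sin 18.7° = 0.3206.
V₂ = V₁·(sin θ₂/sin θ₁) = 1349·(0.3206/0.1357) = 3186.86 m/s.

3190 m/s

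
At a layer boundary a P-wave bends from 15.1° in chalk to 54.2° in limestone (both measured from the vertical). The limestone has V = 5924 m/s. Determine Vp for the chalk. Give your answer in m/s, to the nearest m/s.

sin 15.1° = 0.2605; sin 54.2° = 0.8111.
V₁ = V₂·(sin θ₁/sin θ₂) = 5924·(0.2605/0.8111) = 1902.72 m/s.

1903 m/s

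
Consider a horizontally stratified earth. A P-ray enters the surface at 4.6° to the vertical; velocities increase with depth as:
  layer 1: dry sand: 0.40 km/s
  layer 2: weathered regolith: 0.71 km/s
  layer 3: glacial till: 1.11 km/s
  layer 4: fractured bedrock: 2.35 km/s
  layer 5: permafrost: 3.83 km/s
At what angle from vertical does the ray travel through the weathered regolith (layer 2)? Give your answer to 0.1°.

8.2°

Ray parameter p = sin 4.6° / 0.40 = 2.0050e-01 s/km.
sin θ_2 = p·V_2 = 2.0050e-01 × 0.71 = 0.1424.
θ_2 = 8.18° from the vertical.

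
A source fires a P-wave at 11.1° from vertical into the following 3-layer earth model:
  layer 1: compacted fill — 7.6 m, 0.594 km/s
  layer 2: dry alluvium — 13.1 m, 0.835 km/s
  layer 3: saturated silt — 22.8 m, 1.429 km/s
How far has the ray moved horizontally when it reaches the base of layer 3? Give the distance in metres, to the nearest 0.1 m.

Apply Snell's law at each interface; in layer i the horizontal offset is hᵢ·tan θᵢ.
Layer 1: θ = 11.10°; offset = 7.6·tan 11.10° = 1.491 m.
Layer 2: sin θ = 0.835·sin 11.1°/0.594 = 0.2706, θ = 15.70°; offset = 13.1·tan 15.70° = 3.683 m.
Layer 3: sin θ = 1.429·sin 11.1°/0.594 = 0.4632, θ = 27.59°; offset = 22.8·tan 27.59° = 11.915 m.
Σ offsets = 17.089 m.

17.1 m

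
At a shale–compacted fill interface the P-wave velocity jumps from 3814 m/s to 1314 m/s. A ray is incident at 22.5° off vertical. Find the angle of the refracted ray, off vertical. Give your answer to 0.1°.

sin θ₁/V₁ = sin θ₂/V₂ ⇒ sin θ₂ = 1314·sin 22.5°/3814 = 1314·0.3827/3814 = 0.1318.
θ₂ = arcsin 0.1318 = 7.58° from the normal.

7.6°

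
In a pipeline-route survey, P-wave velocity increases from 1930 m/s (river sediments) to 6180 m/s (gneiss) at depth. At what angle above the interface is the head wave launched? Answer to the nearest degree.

72°

At critical incidence the refracted ray runs along the interface (θ₂ = 90°), so sin θ_c = V₁/V₂.
θ_c = arcsin(1930/6180) = arcsin 0.3123 = 18.20°.
Measured from the interface: 90° − 18.20° = 71.80°.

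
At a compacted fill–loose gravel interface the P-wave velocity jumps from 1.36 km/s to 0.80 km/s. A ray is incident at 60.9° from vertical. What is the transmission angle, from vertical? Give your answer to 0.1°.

sin θ₁/V₁ = sin θ₂/V₂ ⇒ sin θ₂ = 0.80·sin 60.9°/1.36 = 0.80·0.8738/1.36 = 0.5140.
θ₂ = arcsin 0.5140 = 30.93° from the normal.

30.9°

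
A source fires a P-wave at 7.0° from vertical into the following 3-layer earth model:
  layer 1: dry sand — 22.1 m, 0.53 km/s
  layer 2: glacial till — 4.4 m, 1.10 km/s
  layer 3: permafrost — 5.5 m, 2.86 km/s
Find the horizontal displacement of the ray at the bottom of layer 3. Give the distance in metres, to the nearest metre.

9 m

Apply Snell's law at each interface; in layer i the horizontal offset is hᵢ·tan θᵢ.
Layer 1: θ = 7.00°; offset = 22.1·tan 7.00° = 2.714 m.
Layer 2: sin θ = 1.10·sin 7.0°/0.53 = 0.2529, θ = 14.65°; offset = 4.4·tan 14.65° = 1.150 m.
Layer 3: sin θ = 2.86·sin 7.0°/0.53 = 0.6576, θ = 41.12°; offset = 5.5·tan 41.12° = 4.801 m.
Summing the layer offsets gives 8.665 m.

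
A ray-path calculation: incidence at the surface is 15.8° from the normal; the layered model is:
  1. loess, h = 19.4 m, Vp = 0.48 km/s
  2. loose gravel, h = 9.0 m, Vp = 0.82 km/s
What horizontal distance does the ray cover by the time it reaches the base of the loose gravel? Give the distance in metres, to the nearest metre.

10 m

Ray parameter p = sin 15.8° / 0.48 km/s = 5.6725e-01 s/km.
Layer 1: θ = 15.80°; offset = 19.4·tan 15.80° = 5.490 m.
Layer 2: sin θ = p·0.82 = 0.4651 → θ = 27.72°; offset = 9.0·tan 27.72° = 4.729 m.
Σ offsets = 10.219 m.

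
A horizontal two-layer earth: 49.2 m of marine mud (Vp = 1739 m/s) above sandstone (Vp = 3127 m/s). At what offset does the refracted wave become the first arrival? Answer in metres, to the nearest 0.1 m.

x_cross = 2h·√((V₂+V₁)/(V₂−V₁)).
(V₂+V₁)/(V₂−V₁) = (3127+1739)/(3127−1739) = 3.5058; √ = 1.8724.
x_cross = 2·49.2·1.8724 = 184.24 m.

184.2 m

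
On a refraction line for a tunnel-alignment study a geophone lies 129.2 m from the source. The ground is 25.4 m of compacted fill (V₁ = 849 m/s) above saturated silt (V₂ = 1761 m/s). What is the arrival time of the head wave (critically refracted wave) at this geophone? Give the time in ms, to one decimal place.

125.8 ms

θ_c = arcsin(V₁/V₂) = arcsin(849/1761) = 28.82°, cos θ_c = 0.8761.
Intercept time tᵢ = 2h cos θ_c / V₁ = 2·25.4·0.8761/849 = 0.05242 s.
t = x/V₂ + tᵢ = 129.2/1761 + 0.05242 = 0.12579 s.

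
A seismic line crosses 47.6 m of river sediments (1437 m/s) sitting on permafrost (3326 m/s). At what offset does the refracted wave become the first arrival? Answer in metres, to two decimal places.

151.17 m

θ_c = arcsin(1437/3326) = 25.60°, so cos θ_c = 0.9018 and tᵢ = 2h cos θ_c/V₁ = 0.0597 s.
At crossover x/V₁ = x/V₂ + tᵢ ⇒ x = tᵢ/(1/V₁ − 1/V₂) = 0.05975/(6.9589e-04 − 3.0066e-04) = 151.17 m.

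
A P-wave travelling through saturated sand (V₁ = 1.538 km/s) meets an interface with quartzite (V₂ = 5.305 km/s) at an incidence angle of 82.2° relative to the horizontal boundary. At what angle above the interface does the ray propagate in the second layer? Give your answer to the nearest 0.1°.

62.1°

Angle from the normal: 90° − 82.2° = 7.8°.
Snell's law: sin θ₂ = (V₂/V₁)·sin θ₁ = (5.305/1.538)·sin 7.8° = 0.4681.
θ₂ = sin⁻¹(0.4681) = 27.91° (from vertical).
From the interface: 90° − 27.91° = 62.09°.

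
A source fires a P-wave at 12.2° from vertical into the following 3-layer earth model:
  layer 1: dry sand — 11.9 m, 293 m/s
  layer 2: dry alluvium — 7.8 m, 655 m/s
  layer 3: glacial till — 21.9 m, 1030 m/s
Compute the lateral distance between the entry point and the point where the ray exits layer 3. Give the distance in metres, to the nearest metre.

Ray parameter p = sin 12.2° / 293 m/s = 7.2125e-04 s/m.
Layer 1: θ = 12.20°; offset = 11.9·tan 12.20° = 2.573 m.
Layer 2: sin θ = p·655 = 0.4724 → θ = 28.19°; offset = 7.8·tan 28.19° = 4.181 m.
Layer 3: sin θ = p·1030 = 0.7429 → θ = 47.98°; offset = 21.9·tan 47.98° = 24.303 m.
Σ offsets = 31.057 m.

31 m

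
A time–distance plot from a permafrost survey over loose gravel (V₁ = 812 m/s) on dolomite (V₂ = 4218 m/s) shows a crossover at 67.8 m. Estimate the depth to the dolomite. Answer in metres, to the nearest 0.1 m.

27.9 m

x_cross = 2h·√((V₂+V₁)/(V₂−V₁)) → h = x_cross / (2·√((V₂+V₁)/(V₂−V₁))).
√((V₂+V₁)/(V₂−V₁)) = √((4218+812)/(4218−812)) = 1.2152.
h = 67.8 / (2·1.2152) = 27.90 m.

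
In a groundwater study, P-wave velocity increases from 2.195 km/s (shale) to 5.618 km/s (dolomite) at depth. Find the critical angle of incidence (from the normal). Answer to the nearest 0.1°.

At critical incidence the refracted ray runs along the interface (θ₂ = 90°), so sin θ_c = V₁/V₂.
θ_c = arcsin(2.195/5.618) = arcsin 0.3907 = 23.00°.

23.0°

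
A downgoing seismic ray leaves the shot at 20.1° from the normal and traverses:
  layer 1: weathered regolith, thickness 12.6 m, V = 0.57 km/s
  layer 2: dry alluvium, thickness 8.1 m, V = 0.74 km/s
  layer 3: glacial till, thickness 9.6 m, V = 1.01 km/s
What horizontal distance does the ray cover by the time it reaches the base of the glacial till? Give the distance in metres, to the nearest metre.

p = sin θ₁/V₁ = sin 20.1°/0.57 = 6.0291e-01 s/km is conserved through the stack.
Layer 1: θ = 20.10°; offset = 12.6·tan 20.10° = 4.611 m.
Layer 2: sin θ = p·0.74 = 0.4462 → θ = 26.50°; offset = 8.1·tan 26.50° = 4.038 m.
Layer 3: sin θ = p·1.01 = 0.6089 → θ = 37.51°; offset = 9.6·tan 37.51° = 7.370 m.
Total horizontal offset = 16.019 m.

16 m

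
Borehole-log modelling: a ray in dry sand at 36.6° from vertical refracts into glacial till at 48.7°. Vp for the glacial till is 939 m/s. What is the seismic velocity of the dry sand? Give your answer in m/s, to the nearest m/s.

745 m/s

Snell's law: sin 36.6°/V₁ = sin 48.7°/V₂.
V₁ = V₂·sin 36.6°/sin 48.7° = 939 × 0.7936 = 745.22 m/s.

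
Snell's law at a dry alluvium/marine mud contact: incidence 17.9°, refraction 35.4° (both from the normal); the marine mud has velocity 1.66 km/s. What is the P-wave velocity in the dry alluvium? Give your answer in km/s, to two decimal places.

0.88 km/s

sin 17.9° = 0.3074; sin 35.4° = 0.5793.
V₁ = V₂·(sin θ₁/sin θ₂) = 1.66·(0.3074/0.5793) = 0.88 km/s.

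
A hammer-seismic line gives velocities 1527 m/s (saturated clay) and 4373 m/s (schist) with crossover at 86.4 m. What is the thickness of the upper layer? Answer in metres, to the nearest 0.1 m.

30.0 m

h = (x_cross/2)·√((V₂−V₁)/(V₂+V₁)).
(V₂−V₁)/(V₂+V₁) = (4373−1527)/(4373+1527) = 0.4824; √ = 0.6945.
h = (86.4/2)·0.6945 = 30.00 m.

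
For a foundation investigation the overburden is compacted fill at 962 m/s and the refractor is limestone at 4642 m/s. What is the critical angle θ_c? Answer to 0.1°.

Critical incidence: sin θ_c = V₁/V₂ = 962/4642 = 0.2072.
θ_c = arcsin 0.2072 = 11.96°.

12.0°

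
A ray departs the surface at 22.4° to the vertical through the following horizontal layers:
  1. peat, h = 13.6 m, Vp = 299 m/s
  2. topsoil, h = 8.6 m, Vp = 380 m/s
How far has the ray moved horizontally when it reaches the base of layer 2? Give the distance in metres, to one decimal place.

10.4 m

Apply Snell's law at each interface; in layer i the horizontal offset is hᵢ·tan θᵢ.
Layer 1: θ = 22.40°; offset = 13.6·tan 22.40° = 5.606 m.
Layer 2: sin θ = 380·sin 22.4°/299 = 0.4843, θ = 28.97°; offset = 8.6·tan 28.97° = 4.761 m.
Summing the layer offsets gives 10.366 m.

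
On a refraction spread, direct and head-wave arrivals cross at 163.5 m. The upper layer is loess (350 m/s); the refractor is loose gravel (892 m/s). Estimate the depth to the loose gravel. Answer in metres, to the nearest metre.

h = (x_cross/2)·√((V₂−V₁)/(V₂+V₁)).
(V₂−V₁)/(V₂+V₁) = (892−350)/(892+350) = 0.4364; √ = 0.6606.
h = (163.5/2)·0.6606 = 54.00 m.

54 m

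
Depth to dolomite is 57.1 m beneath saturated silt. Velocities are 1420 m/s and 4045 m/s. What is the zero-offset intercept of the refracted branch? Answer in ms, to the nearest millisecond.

75 ms

θ_c = arcsin(V₁/V₂) = arcsin(1420/4045) = 20.55°; cos θ_c = 0.9364.
tᵢ = 2h·cos θ_c / V₁ = 2·57.1·0.9364 / 1420 = 0.07530 s.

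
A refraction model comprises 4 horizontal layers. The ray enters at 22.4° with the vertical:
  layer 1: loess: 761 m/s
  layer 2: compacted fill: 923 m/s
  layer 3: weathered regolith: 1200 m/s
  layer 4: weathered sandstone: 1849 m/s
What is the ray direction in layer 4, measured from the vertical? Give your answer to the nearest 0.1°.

67.8°

Snell's law across each interface conserves sin θ / V, so sin θ_4 = V_4·sin θ₁/V₁.
sin θ_4 = 1849 × sin 22.4° / 761 = 0.9259.
θ_4 = 67.80° from the vertical.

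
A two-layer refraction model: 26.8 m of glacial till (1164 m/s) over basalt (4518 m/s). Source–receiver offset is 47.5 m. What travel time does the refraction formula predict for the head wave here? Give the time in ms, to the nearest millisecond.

θ_c = arcsin(V₁/V₂) = arcsin(1164/4518) = 14.93°, cos θ_c = 0.9662.
Intercept time tᵢ = 2h cos θ_c / V₁ = 2·26.8·0.9662/1164 = 0.04449 s.
t = x/V₂ + tᵢ = 47.5/4518 + 0.04449 = 0.05501 s.

55 ms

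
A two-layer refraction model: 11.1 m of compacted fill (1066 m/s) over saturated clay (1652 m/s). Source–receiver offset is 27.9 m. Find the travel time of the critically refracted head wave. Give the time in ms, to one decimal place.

32.8 ms

θ_c = arcsin(V₁/V₂) = arcsin(1066/1652) = 40.19°, cos θ_c = 0.7639.
Intercept time tᵢ = 2h cos θ_c / V₁ = 2·11.1·0.7639/1066 = 0.01591 s.
t = x/V₂ + tᵢ = 27.9/1652 + 0.01591 = 0.03280 s.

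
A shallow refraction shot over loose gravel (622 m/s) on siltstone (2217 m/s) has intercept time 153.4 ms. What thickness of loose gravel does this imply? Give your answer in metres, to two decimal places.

θ_c = arcsin(622/2217) = 16.29°; cos θ_c = 0.9598.
tᵢ = 2h cos θ_c/V₁ ⇒ h = tᵢ·V₁/(2 cos θ_c) = 0.1534·622/(2·0.9598) = 49.70 m.

49.70 m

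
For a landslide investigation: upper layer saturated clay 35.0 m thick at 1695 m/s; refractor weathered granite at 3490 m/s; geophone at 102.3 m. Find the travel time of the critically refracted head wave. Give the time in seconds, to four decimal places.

t = x/V₂ + 2h·√(V₂²−V₁²)/(V₁V₂).
√(V₂²−V₁²) = √(3490²−1695²) = 3050.7 m/s; delay term = 2·35.0·3050.7/(1695·3490) = 0.03610 s.
t = 102.3/3490 + 0.03610 = 0.06541 s.

0.0654 s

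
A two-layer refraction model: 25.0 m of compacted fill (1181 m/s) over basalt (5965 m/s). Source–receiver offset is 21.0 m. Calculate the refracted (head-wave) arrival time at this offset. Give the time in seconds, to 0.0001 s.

θ_c = arcsin(V₁/V₂) = arcsin(1181/5965) = 11.42°, cos θ_c = 0.9802.
Intercept time tᵢ = 2h cos θ_c / V₁ = 2·25.0·0.9802/1181 = 0.04150 s.
t = x/V₂ + tᵢ = 21.0/5965 + 0.04150 = 0.04502 s.

0.0450 s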